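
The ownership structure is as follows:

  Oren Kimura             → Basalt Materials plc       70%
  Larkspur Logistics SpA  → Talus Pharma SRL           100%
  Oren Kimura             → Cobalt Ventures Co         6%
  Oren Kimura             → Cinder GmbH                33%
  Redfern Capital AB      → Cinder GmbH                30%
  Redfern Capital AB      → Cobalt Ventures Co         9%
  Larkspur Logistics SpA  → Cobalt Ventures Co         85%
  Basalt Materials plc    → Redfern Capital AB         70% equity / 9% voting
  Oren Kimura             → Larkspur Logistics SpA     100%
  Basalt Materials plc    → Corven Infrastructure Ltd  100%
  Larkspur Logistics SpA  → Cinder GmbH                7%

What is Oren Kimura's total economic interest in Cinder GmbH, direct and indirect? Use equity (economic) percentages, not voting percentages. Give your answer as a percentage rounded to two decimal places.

54.70%

Oren reaches Cinder along 3 paths.
Via Larkspur: 100% × 7% = 7%.
Direct stake: 33% = 33%.
Via Basalt → Redfern: 70% × 70% × 30% = 14.7%.
Total: 7% + 33% + 14.7% = 54.7%.
Rounded: 54.70%.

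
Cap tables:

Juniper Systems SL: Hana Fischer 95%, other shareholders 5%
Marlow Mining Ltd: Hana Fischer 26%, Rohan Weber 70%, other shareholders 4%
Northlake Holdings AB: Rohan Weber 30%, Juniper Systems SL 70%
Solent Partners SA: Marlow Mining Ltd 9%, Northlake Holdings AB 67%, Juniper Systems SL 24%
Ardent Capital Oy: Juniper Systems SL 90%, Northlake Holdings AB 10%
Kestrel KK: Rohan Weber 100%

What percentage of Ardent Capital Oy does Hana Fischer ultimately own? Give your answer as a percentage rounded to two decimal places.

Hana reaches Ardent along 2 paths.
Via Juniper: 95% × 90% = 85.5%.
Via Juniper → Northlake: 95% × 70% × 10% = 6.65%.
Total: 85.5% + 6.65% = 92.15%.

92.15%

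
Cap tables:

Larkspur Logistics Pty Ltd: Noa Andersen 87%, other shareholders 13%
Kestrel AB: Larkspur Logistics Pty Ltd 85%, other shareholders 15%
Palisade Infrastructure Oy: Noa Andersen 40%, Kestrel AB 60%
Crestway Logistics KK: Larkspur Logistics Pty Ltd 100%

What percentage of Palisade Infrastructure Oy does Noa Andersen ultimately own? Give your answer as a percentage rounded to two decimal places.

Noa reaches Palisade along 2 paths.
Direct stake: 40% = 40%.
Via Larkspur → Kestrel: 87% × 85% × 60% = 44.37%.
Total: 40% + 44.37% = 84.37%.

84.37%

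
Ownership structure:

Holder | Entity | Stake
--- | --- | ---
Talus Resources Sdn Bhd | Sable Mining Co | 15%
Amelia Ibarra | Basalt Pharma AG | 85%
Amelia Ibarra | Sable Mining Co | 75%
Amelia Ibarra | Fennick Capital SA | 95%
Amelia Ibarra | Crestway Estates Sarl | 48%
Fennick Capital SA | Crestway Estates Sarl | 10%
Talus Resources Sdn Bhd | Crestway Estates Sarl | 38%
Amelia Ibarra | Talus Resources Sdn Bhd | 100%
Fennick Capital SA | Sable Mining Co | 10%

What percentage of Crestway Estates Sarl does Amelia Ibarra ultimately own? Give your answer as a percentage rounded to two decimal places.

Amelia reaches Crestway along 3 paths.
Direct stake: 48% = 48%.
Via Talus: 100% × 38% = 38%.
Via Fennick: 95% × 10% = 9.5%.
Total: 48% + 38% + 9.5% = 95.5%.
Rounded: 95.50%.

95.50%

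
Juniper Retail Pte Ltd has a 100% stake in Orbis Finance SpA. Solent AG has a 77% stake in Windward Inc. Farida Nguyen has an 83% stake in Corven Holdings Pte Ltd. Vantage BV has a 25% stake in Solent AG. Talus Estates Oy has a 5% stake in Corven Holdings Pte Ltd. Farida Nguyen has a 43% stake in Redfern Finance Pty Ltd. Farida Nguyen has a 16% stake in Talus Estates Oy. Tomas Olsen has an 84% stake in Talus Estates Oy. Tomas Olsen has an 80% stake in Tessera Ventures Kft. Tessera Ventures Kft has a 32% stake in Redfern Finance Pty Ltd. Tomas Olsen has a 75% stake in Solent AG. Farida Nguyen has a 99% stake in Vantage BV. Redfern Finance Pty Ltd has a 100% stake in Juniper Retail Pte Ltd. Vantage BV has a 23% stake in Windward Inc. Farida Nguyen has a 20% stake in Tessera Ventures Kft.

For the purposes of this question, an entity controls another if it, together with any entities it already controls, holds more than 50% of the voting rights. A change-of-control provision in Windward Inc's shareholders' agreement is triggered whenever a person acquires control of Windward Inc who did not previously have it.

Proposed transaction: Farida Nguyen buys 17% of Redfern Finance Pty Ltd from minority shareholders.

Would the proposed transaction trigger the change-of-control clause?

The purchase changes only Farida's holdings, so Farida is the only person who could newly come to control Windward.
Farida holds 99% of Vantage, so Farida controls Vantage.
Farida holds 83% of Corven, so Farida controls Corven.
In Windward, Farida's side holds only 23%, not > 50%.
So before the transaction, Farida does not control Windward.
After the purchase, Farida's direct stake in Redfern rises to 43% + 17% = 60%.
Farida holds 60% of Redfern, so Farida controls Redfern.
Redfern holds 100% of Juniper, so Farida controls Juniper.
Juniper holds 100% of Orbis, so Farida controls Orbis.
After the transaction, Farida's side holds 23% of Windward, not > 50%, so Farida still does not control Windward.
No new person acquires control, so the clause is not triggered.

No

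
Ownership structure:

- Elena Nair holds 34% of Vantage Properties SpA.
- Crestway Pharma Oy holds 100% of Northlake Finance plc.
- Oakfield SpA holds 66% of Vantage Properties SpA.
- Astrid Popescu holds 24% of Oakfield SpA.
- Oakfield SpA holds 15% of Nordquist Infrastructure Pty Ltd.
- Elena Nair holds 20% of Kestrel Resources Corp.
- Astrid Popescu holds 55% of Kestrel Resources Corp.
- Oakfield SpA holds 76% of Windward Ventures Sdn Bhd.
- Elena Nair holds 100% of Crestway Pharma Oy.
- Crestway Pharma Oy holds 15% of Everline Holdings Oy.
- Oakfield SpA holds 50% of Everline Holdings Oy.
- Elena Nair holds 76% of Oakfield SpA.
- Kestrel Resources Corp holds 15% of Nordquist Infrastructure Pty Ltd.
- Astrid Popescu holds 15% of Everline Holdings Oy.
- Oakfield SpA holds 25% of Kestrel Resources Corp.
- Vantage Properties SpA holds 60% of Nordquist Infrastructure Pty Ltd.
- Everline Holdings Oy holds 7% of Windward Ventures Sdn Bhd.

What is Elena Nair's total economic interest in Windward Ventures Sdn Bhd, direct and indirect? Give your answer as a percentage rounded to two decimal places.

61.47%

Elena reaches Windward along 3 paths.
Via Crestway → Everline: 100% × 15% × 7% = 1.05%.
Via Oakfield → Everline: 76% × 50% × 7% = 2.66%.
Via Oakfield: 76% × 76% = 57.76%.
Total: 1.05% + 2.66% + 57.76% = 61.47%.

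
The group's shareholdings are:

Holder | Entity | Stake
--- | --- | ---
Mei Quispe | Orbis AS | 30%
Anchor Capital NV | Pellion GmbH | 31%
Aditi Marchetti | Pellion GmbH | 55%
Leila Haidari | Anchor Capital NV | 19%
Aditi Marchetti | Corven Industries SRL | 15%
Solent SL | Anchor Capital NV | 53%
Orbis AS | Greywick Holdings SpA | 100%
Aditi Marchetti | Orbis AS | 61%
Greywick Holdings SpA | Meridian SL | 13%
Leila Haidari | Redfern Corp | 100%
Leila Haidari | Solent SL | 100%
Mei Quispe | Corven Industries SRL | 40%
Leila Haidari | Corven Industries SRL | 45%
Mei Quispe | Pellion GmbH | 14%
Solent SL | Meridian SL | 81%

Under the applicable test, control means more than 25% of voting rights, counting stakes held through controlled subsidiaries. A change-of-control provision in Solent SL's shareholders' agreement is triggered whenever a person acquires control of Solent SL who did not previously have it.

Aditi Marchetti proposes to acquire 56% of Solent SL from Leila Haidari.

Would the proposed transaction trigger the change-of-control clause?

Yes

The purchase adds only to Aditi's holdings (Leila's stake shrinks), so Aditi is the only person who could newly come to control Solent.
Aditi holds 61% of Orbis, so Aditi controls Orbis.
Aditi holds 55% of Pellion, so Aditi controls Pellion.
Orbis holds 100% of Greywick, so Aditi controls Greywick.
Neither Aditi nor any entity Aditi controls holds any voting interest in Solent.
So before the transaction, Aditi does not control Solent.
After the purchase, Aditi holds 56% of Solent directly, and Leila's stake falls to 44%.
Aditi holds 56% of Solent, so Aditi controls Solent.
Aditi did not control Solent before and does after, so the clause is triggered.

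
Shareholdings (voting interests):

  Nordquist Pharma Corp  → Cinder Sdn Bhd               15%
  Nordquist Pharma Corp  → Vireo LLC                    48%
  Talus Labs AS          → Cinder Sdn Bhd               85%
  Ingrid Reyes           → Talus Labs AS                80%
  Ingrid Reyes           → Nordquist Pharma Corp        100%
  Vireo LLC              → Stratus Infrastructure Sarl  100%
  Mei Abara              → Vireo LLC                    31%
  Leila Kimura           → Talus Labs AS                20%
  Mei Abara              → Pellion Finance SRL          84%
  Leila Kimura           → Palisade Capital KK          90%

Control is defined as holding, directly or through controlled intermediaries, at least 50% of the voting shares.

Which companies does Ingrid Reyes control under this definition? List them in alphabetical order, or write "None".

Ingrid holds 100% of Nordquist, so Ingrid controls Nordquist.
Ingrid holds 80% of Talus, so Ingrid controls Talus.
Talus and Nordquist together hold 85% + 15% = 100% of Cinder, so Ingrid controls Cinder.
No other company's threshold is met.

Cinder Sdn Bhd, Nordquist Pharma Corp, Talus Labs AS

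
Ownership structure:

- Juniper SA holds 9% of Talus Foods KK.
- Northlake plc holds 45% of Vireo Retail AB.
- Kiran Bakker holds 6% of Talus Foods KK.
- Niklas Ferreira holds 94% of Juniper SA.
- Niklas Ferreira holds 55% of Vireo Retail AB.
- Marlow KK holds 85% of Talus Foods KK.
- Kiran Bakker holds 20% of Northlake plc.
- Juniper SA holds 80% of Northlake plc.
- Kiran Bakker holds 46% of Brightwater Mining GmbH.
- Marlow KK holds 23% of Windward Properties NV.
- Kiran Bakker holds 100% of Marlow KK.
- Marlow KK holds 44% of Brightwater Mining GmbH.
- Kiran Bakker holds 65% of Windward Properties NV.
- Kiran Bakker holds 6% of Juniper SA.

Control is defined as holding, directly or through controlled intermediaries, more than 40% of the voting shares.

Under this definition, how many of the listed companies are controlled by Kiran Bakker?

4

Kiran holds 100% of Marlow, so Kiran controls Marlow.
Kiran and Marlow together hold 65% + 23% = 88% of Windward, so Kiran controls Windward.
Marlow and Kiran together hold 85% + 6% = 91% of Talus, so Kiran controls Talus.
Kiran and Marlow together hold 46% + 44% = 90% of Brightwater, so Kiran controls Brightwater.
No other company's threshold is met.
Kiran controls 4 companies.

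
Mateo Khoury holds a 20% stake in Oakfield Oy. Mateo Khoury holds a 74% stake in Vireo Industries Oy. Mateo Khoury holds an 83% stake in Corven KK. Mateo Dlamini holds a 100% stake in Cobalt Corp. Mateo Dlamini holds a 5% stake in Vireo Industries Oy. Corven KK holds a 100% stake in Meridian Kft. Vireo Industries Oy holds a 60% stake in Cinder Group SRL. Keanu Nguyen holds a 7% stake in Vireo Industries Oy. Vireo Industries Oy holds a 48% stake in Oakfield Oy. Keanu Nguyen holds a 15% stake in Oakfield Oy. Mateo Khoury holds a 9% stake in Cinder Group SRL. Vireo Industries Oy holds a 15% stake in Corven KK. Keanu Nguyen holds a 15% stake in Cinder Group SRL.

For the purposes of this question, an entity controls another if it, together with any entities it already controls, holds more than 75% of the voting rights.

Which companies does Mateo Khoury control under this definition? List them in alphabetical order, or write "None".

Mateo Khoury holds 83% of Corven, so Mateo Khoury controls Corven.
Corven holds 100% of Meridian, so Mateo Khoury controls Meridian.
No other company's threshold is met.

Corven KK, Meridian Kft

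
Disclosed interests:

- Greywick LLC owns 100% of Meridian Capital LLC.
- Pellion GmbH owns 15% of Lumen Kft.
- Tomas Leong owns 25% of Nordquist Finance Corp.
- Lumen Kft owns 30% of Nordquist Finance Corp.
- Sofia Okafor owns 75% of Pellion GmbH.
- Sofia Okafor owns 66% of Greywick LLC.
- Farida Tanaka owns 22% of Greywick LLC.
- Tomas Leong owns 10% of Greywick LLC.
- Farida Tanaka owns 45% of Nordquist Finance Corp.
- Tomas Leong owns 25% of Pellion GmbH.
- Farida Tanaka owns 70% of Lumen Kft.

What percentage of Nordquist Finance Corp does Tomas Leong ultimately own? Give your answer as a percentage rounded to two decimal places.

Tomas reaches Nordquist along 2 paths.
Direct stake: 25% = 25%.
Via Pellion → Lumen: 25% × 15% × 30% = 1.125%.
Total: 25% + 1.125% = 26.125%.
Rounded: 26.13%.

26.13%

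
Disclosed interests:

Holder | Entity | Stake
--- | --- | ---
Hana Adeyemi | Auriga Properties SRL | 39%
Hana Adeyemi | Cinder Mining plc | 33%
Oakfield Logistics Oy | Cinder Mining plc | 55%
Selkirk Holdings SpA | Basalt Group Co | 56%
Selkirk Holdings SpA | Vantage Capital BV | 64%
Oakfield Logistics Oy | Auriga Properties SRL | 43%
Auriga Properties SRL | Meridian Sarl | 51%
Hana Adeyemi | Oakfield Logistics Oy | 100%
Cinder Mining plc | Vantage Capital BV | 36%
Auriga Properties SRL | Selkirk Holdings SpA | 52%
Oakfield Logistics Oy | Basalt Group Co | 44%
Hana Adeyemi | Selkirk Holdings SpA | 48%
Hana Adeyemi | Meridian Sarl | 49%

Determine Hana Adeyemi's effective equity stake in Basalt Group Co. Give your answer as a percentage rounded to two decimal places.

94.76%

Hana reaches Basalt along 4 paths.
Via Auriga → Selkirk: 39% × 52% × 56% = 11.3568%.
Via Oakfield → Auriga → Selkirk: 100% × 43% × 52% × 56% = 12.5216%.
Via Selkirk: 48% × 56% = 26.88%.
Via Oakfield: 100% × 44% = 44%.
Total: 11.3568% + 12.5216% + 26.88% + 44% = 94.7584%.
Rounded: 94.76%.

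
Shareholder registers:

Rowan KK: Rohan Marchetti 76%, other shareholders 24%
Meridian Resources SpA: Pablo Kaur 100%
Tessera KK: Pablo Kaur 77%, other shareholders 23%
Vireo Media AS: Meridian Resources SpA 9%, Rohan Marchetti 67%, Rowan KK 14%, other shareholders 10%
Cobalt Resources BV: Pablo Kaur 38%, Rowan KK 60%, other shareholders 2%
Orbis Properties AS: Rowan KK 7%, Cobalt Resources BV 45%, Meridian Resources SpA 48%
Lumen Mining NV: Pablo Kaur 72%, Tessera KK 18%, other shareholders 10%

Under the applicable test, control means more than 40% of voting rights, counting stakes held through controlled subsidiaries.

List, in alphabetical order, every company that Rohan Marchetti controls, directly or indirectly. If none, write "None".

Cobalt Resources BV, Orbis Properties AS, Rowan KK, Vireo Media AS

Rohan holds 76% of Rowan, so Rohan controls Rowan.
Rohan and Rowan together hold 67% + 14% = 81% of Vireo, so Rohan controls Vireo.
Rowan holds 60% of Cobalt, so Rohan controls Cobalt.
Rowan and Cobalt together hold 7% + 45% = 52% of Orbis, so Rohan controls Orbis.
No other company's threshold is met.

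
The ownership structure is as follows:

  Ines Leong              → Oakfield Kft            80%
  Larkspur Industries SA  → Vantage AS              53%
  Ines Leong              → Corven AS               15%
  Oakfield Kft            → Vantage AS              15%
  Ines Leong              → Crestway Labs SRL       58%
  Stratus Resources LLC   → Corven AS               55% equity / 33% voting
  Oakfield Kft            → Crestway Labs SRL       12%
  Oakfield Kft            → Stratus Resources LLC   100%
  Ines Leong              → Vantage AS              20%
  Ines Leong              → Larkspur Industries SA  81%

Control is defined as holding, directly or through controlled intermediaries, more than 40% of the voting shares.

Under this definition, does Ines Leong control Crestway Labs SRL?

Ines holds 80% of Oakfield, so Ines controls Oakfield.
Ines and Oakfield together hold 58% + 12% = 70% of Crestway, so Ines controls Crestway.

Yes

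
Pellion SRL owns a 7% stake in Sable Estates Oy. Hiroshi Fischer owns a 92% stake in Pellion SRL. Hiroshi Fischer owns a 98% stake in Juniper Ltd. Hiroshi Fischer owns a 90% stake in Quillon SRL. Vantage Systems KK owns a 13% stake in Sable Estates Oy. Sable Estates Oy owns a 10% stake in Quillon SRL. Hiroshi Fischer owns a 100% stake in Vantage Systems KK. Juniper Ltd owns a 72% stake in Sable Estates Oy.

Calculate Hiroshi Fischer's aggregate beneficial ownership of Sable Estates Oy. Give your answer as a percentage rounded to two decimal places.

Hiroshi reaches Sable along 3 paths.
Via Juniper: 98% × 72% = 70.56%.
Via Vantage: 100% × 13% = 13%.
Via Pellion: 92% × 7% = 6.44%.
Total: 70.56% + 13% + 6.44% = 90%.
Rounded: 90.00%.

90.00%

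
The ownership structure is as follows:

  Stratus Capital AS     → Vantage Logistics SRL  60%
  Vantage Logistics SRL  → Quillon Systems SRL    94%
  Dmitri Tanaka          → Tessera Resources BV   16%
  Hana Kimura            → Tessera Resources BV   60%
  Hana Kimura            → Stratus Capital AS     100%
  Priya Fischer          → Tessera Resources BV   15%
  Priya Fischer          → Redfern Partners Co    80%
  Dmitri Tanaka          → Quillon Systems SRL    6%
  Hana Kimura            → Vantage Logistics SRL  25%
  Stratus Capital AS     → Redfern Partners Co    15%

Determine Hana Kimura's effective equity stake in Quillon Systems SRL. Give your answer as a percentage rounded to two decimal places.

79.90%

Hana reaches Quillon along 2 paths.
Via Stratus → Vantage: 100% × 60% × 94% = 56.4%.
Via Vantage: 25% × 94% = 23.5%.
Total: 56.4% + 23.5% = 79.9%.
Rounded: 79.90%.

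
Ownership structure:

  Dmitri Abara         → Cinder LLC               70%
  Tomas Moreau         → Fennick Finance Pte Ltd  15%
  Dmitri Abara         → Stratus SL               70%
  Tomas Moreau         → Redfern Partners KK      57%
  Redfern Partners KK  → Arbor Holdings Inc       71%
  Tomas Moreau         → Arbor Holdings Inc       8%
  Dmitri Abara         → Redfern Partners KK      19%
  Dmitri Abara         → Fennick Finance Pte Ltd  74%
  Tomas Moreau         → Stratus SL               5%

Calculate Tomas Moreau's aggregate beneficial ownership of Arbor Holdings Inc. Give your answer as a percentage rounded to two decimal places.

Tomas reaches Arbor along 2 paths.
Via Redfern: 57% × 71% = 40.47%.
Direct stake: 8% = 8%.
Total: 40.47% + 8% = 48.47%.

48.47%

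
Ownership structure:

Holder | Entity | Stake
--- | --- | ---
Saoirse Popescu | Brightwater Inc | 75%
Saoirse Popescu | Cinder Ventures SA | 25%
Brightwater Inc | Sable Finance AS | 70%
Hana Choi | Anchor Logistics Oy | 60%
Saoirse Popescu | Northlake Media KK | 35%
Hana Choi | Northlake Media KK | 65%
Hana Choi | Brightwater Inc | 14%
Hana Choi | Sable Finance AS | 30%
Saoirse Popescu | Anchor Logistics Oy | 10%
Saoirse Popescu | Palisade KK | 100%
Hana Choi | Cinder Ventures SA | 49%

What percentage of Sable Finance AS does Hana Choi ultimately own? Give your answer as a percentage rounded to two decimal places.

39.80%

Hana reaches Sable along 2 paths.
Direct stake: 30% = 30%.
Via Brightwater: 14% × 70% = 9.8%.
Total: 30% + 9.8% = 39.8%.
Rounded: 39.80%.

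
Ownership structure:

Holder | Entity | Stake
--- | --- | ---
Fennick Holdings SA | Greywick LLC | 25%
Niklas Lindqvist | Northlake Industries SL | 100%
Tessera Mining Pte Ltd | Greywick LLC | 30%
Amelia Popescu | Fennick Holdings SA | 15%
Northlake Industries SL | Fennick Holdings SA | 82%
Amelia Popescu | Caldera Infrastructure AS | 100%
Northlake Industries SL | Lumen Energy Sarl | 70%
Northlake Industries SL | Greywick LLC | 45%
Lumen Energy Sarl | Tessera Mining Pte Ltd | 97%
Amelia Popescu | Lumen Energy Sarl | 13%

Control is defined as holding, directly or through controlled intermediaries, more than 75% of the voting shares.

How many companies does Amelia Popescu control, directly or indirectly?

1

Amelia holds 100% of Caldera, so Amelia controls Caldera.
No other company's threshold is met.
Amelia controls 1 company.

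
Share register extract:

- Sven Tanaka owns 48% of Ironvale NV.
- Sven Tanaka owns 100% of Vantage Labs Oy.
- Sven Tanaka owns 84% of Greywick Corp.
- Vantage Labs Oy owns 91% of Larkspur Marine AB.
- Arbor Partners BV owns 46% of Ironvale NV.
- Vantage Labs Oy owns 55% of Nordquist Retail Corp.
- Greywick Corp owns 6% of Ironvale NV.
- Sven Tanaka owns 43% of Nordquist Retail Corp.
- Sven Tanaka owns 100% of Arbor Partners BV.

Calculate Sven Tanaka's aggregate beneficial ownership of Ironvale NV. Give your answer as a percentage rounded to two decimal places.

99.04%

Sven reaches Ironvale along 3 paths.
Via Arbor: 100% × 46% = 46%.
Direct stake: 48% = 48%.
Via Greywick: 84% × 6% = 5.04%.
Total: 46% + 48% + 5.04% = 99.04%.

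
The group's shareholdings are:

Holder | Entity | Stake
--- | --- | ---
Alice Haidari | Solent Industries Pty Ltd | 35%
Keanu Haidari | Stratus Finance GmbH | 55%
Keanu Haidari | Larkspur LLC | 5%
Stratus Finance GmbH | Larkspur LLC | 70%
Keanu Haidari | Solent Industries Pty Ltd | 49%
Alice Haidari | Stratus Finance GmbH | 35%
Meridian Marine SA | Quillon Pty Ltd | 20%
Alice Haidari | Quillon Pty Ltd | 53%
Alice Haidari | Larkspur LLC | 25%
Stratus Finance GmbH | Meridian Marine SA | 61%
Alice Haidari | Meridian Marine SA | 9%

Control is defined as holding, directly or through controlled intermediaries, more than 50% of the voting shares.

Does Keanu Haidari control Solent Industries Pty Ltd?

Keanu holds 55% of Stratus, so Keanu controls Stratus.
Keanu and Stratus together hold 5% + 70% = 75% of Larkspur, so Keanu controls Larkspur.
Stratus holds 61% of Meridian, so Keanu controls Meridian.
In Solent, Keanu's side holds only 49%, not > 50%.
So Keanu does not control Solent.

No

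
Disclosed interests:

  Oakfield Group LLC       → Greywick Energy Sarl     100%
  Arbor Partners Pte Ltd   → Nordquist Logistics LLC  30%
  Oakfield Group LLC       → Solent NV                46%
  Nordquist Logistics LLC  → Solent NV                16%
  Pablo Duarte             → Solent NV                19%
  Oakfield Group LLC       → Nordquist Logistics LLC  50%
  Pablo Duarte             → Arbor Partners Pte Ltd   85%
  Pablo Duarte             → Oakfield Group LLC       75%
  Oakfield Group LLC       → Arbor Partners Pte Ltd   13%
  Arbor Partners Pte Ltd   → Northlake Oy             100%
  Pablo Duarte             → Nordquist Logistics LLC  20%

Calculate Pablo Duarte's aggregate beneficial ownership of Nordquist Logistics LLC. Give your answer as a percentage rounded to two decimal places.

Pablo reaches Nordquist along 4 paths.
Via Arbor: 85% × 30% = 25.5%.
Via Oakfield → Arbor: 75% × 13% × 30% = 2.925%.
Via Oakfield: 75% × 50% = 37.5%.
Direct stake: 20% = 20%.
Total: 25.5% + 2.925% + 37.5% + 20% = 85.925%.
Rounded: 85.93%.

85.93%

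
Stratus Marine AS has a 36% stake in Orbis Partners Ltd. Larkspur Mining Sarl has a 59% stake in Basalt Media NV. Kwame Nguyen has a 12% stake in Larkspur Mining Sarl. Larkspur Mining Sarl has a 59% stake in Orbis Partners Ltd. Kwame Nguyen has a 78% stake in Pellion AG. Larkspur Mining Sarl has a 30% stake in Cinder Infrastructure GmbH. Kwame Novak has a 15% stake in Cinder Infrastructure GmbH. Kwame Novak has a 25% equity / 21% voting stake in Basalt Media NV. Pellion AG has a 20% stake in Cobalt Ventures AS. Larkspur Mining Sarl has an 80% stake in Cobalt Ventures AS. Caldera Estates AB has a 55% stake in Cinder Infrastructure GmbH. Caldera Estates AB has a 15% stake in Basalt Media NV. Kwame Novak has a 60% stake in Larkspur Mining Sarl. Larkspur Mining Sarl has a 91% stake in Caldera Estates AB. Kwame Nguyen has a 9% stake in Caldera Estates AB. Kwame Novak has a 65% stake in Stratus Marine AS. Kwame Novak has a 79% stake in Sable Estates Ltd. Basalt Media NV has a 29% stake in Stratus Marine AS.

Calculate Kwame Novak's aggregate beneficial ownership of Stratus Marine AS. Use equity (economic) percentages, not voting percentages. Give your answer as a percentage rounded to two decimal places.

84.89%

Kwame Novak reaches Stratus along 4 paths.
Direct stake: 65% = 65%.
Via Larkspur → Basalt: 60% × 59% × 29% = 10.266%.
Via Larkspur → Caldera → Basalt: 60% × 91% × 15% × 29% = 2.3751%.
Via Basalt: 25% × 29% = 7.25%.
Total: 65% + 10.266% + 2.3751% + 7.25% = 84.8911%.
Rounded: 84.89%.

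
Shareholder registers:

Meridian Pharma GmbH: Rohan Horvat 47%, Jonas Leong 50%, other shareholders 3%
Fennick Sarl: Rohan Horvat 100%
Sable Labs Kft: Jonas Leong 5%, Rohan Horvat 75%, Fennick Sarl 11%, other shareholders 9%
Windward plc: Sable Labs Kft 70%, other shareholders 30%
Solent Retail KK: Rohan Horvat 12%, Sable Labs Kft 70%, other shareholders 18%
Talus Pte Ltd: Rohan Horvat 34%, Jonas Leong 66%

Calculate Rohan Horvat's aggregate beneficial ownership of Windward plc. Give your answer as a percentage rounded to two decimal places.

Rohan reaches Windward along 2 paths.
Via Sable: 75% × 70% = 52.5%.
Via Fennick → Sable: 100% × 11% × 70% = 7.7%.
Total: 52.5% + 7.7% = 60.2%.
Rounded: 60.20%.

60.20%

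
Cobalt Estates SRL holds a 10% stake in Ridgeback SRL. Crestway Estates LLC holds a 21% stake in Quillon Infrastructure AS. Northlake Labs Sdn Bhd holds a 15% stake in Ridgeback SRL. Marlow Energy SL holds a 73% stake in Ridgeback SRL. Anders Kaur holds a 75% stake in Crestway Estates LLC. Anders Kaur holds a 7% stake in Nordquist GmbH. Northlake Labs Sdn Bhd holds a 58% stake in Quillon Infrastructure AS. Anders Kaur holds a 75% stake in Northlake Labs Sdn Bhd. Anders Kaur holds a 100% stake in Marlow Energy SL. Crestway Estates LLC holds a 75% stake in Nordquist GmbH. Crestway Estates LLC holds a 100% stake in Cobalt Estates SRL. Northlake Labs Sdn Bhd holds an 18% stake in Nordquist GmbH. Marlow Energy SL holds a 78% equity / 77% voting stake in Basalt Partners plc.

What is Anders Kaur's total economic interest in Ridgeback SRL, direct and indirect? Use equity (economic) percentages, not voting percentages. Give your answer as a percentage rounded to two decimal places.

Anders reaches Ridgeback along 3 paths.
Via Northlake: 75% × 15% = 11.25%.
Via Marlow: 100% × 73% = 73%.
Via Crestway → Cobalt: 75% × 100% × 10% = 7.5%.
Total: 11.25% + 73% + 7.5% = 91.75%.

91.75%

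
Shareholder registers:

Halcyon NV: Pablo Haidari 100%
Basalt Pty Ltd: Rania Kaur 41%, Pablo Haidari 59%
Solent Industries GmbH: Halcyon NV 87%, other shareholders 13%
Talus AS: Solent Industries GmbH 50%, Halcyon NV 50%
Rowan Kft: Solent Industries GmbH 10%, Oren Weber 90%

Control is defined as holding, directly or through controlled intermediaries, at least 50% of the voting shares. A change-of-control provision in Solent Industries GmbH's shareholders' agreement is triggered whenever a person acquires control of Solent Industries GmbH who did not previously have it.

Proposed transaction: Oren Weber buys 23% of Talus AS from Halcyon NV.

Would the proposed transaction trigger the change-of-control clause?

The purchase adds only to Oren's holdings (Halcyon's stake shrinks), so Oren is the only person who could newly come to control Solent.
Oren holds 90% of Rowan, so Oren controls Rowan.
Neither Oren nor any entity Oren controls holds any voting interest in Solent.
So before the transaction, Oren does not control Solent.
After the purchase, Oren holds 23% of Talus directly, and Halcyon's stake falls to 27%.
Oren's side now holds 23% of Talus, not ≥ 50%, so Oren still does not control Talus.
After the transaction, neither Oren nor any entity Oren controls holds a voting interest in Solent, so Oren still does not control it.
No new person acquires control, so the clause is not triggered.

No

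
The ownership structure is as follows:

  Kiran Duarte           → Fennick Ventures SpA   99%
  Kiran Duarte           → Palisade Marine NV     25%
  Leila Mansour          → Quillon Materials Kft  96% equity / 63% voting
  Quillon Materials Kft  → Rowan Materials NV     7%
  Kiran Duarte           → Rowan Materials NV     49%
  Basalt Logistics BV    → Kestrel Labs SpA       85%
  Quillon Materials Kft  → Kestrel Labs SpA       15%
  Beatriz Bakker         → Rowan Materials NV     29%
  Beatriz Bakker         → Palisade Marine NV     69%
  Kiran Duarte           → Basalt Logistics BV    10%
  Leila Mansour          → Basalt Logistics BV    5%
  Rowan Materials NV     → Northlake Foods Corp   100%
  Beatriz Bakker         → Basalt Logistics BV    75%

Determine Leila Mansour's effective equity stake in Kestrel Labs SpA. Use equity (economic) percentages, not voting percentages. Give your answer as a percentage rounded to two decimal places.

Leila reaches Kestrel along 2 paths.
Via Basalt: 5% × 85% = 4.25%.
Via Quillon: 96% × 15% = 14.4%.
Total: 4.25% + 14.4% = 18.65%.

18.65%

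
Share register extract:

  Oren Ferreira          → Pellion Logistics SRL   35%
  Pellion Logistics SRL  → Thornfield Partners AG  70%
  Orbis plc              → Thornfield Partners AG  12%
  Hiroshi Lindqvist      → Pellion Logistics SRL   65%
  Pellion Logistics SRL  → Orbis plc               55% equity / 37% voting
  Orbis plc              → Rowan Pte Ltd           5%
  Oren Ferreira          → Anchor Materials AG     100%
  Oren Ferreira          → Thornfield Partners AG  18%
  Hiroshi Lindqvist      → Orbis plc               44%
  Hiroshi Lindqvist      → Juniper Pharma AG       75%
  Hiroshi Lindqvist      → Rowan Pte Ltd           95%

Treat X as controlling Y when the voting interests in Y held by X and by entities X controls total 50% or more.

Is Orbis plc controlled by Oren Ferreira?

Oren holds 100% of Anchor, so Oren controls Anchor.
Neither Oren nor any entity Oren controls holds any voting interest in Orbis.
So Oren does not control Orbis.

No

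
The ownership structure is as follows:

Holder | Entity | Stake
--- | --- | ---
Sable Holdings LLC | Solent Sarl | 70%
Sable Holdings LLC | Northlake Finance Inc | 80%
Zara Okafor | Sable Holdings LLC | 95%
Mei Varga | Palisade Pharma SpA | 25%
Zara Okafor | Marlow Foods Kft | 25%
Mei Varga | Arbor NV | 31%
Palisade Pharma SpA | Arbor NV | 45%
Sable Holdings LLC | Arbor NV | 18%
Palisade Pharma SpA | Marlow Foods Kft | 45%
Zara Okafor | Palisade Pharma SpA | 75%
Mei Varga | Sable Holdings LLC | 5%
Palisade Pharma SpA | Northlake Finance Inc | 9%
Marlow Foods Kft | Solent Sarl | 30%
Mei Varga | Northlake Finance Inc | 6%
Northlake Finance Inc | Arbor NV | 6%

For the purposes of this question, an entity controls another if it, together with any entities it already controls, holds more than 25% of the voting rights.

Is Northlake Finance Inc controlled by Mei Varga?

Mei holds 31% of Arbor, so Mei controls Arbor.
In Northlake, Mei's side holds only 6%, not > 25%.
So Mei does not control Northlake.

No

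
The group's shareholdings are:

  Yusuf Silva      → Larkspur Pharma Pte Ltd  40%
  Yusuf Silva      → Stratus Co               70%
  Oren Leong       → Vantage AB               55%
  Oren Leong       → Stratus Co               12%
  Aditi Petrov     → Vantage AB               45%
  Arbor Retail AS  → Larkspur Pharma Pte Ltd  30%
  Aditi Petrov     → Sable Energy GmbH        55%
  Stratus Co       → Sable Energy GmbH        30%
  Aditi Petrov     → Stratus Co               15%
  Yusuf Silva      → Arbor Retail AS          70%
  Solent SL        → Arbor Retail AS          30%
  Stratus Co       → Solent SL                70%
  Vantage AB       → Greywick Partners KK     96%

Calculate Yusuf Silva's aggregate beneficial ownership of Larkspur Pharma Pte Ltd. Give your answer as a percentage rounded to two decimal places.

65.41%

Yusuf reaches Larkspur along 3 paths.
Direct stake: 40% = 40%.
Via Arbor: 70% × 30% = 21%.
Via Stratus → Solent → Arbor: 70% × 70% × 30% × 30% = 4.41%.
Total: 40% + 21% + 4.41% = 65.41%.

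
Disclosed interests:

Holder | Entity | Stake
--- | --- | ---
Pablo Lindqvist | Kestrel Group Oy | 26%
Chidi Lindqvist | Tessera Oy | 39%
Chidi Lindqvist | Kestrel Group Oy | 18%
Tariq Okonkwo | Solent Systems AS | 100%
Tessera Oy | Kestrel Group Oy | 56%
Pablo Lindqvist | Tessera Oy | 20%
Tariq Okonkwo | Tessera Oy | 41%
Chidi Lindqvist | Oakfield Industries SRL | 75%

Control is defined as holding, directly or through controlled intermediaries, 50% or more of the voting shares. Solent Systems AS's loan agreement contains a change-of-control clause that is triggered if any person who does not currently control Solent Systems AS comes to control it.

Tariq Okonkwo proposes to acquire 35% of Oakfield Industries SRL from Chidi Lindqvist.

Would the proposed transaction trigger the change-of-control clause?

No

The purchase adds only to Tariq's holdings (Chidi's stake shrinks), so Tariq is the only person who could newly come to control Solent.
Tariq holds 100% of Solent, so Tariq controls Solent.
So Tariq already controls Solent before the transaction.
After the purchase, Tariq holds 35% of Oakfield directly, and Chidi's stake falls to 40%.
Tariq controlled Solent already, so this is not a new person acquiring control; every other person's position is unchanged or reduced.
No new person acquires control, so the clause is not triggered.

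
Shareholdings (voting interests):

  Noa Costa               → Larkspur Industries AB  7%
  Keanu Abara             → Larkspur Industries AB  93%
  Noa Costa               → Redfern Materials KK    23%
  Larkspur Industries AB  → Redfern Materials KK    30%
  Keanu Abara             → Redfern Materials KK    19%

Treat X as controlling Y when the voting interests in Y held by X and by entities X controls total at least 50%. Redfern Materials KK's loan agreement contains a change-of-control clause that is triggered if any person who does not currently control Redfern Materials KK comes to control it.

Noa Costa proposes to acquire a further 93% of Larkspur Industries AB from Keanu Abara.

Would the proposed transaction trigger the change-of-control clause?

The purchase adds only to Noa's holdings (Keanu's stake shrinks), so Noa is the only person who could newly come to control Redfern.
Noa's largest direct stake is 23% in Redfern, which does not meet the threshold, so Noa controls no company.
In Redfern, Noa's side holds only 23%, not ≥ 50%.
So before the transaction, Noa does not control Redfern.
After the purchase, Noa's direct stake in Larkspur rises to 7% + 93% = 100%, and Keanu's stake falls to 0%.
Noa holds 100% of Larkspur, so Noa controls Larkspur.
Larkspur and Noa together hold 30% + 23% = 53% of Redfern, so Noa controls Redfern.
Noa did not control Redfern before and does after, so the clause is triggered.

Yes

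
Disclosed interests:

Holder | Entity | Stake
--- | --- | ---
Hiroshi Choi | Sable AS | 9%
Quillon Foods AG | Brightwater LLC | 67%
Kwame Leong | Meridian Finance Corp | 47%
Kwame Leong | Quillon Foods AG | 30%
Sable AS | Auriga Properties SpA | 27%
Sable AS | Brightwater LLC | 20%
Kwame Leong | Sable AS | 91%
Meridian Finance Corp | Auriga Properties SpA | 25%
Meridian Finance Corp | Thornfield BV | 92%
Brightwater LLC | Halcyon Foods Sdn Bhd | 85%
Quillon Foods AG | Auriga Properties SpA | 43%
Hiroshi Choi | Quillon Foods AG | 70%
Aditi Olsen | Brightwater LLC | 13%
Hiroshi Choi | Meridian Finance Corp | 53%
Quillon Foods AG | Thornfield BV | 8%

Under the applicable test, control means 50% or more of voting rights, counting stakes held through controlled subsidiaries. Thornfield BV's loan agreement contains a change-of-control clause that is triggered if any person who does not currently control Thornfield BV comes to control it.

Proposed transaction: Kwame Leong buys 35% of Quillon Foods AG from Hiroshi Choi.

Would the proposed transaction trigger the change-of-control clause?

No

The purchase adds only to Kwame's holdings (Hiroshi's stake shrinks), so Kwame is the only person who could newly come to control Thornfield.
Kwame holds 91% of Sable, so Kwame controls Sable.
Neither Kwame nor any entity Kwame controls holds any voting interest in Thornfield.
So before the transaction, Kwame does not control Thornfield.
After the purchase, Kwame's direct stake in Quillon rises to 30% + 35% = 65%, and Hiroshi's stake falls to 35%.
Kwame holds 65% of Quillon, so Kwame controls Quillon.
Sable and Quillon together hold 20% + 67% = 87% of Brightwater, so Kwame controls Brightwater.
Sable and Quillon together hold 27% + 43% = 70% of Auriga, so Kwame controls Auriga.
Brightwater holds 85% of Halcyon, so Kwame controls Halcyon.
After the transaction, Kwame's side holds 8% of Thornfield, not ≥ 50%, so Kwame still does not control Thornfield.
No new person acquires control, so the clause is not triggered.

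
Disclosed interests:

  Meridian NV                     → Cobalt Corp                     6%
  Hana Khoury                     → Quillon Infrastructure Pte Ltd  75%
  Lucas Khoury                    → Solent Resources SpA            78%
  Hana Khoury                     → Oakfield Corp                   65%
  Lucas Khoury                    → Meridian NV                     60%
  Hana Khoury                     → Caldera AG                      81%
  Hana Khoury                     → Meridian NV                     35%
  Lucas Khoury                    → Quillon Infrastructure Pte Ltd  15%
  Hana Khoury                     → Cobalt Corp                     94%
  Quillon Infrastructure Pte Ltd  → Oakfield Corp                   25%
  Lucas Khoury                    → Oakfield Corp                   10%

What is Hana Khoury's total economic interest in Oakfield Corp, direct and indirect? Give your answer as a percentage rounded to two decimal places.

Hana reaches Oakfield along 2 paths.
Direct stake: 65% = 65%.
Via Quillon: 75% × 25% = 18.75%.
Total: 65% + 18.75% = 83.75%.

83.75%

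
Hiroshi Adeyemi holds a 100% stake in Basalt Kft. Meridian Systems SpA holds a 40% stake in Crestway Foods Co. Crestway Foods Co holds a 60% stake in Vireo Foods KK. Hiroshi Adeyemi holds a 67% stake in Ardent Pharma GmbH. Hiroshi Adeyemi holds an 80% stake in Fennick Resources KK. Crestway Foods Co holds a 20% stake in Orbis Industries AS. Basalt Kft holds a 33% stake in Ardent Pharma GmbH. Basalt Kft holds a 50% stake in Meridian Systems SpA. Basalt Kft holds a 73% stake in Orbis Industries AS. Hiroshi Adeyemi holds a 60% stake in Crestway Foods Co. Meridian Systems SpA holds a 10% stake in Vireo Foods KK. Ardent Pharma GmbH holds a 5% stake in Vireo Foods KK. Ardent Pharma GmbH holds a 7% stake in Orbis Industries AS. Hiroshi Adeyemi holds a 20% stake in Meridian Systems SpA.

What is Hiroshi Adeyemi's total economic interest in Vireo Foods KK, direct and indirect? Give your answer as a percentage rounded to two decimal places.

Hiroshi reaches Vireo along 7 paths.
Via Basalt → Ardent: 100% × 33% × 5% = 1.65%.
Via Ardent: 67% × 5% = 3.35%.
Via Meridian → Crestway: 20% × 40% × 60% = 4.8%.
Via Basalt → Meridian → Crestway: 100% × 50% × 40% × 60% = 12%.
Via Crestway: 60% × 60% = 36%.
Via Meridian: 20% × 10% = 2%.
Via Basalt → Meridian: 100% × 50% × 10% = 5%.
Total: 1.65% + 3.35% + 4.8% + 12% + 36% + 2% + 5% = 64.8%.
Rounded: 64.80%.

64.80%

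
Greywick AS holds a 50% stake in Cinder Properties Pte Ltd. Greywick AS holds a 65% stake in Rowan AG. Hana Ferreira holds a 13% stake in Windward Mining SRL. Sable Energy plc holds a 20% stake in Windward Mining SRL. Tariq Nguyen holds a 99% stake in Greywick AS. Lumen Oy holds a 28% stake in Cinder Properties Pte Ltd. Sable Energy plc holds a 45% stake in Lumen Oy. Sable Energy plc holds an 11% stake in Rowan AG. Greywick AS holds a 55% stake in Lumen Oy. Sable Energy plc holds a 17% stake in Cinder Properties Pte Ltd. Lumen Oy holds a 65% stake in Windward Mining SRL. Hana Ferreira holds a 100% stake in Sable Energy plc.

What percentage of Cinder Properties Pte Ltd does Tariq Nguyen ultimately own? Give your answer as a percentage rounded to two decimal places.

Tariq reaches Cinder along 2 paths.
Via Greywick: 99% × 50% = 49.5%.
Via Greywick → Lumen: 99% × 55% × 28% = 15.246%.
Total: 49.5% + 15.246% = 64.746%.
Rounded: 64.75%.

64.75%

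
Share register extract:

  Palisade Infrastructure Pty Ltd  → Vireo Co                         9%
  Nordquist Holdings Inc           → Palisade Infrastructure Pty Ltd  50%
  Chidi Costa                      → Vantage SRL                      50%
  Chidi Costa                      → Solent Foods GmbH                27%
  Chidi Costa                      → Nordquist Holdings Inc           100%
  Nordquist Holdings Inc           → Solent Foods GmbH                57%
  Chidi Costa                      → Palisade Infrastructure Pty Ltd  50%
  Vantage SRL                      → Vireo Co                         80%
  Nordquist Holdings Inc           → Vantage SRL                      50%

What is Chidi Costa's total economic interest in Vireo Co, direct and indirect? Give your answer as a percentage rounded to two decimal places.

89.00%

Chidi reaches Vireo along 4 paths.
Via Nordquist → Palisade: 100% × 50% × 9% = 4.5%.
Via Palisade: 50% × 9% = 4.5%.
Via Nordquist → Vantage: 100% × 50% × 80% = 40%.
Via Vantage: 50% × 80% = 40%.
Total: 4.5% + 4.5% + 40% + 40% = 89%.
Rounded: 89.00%.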